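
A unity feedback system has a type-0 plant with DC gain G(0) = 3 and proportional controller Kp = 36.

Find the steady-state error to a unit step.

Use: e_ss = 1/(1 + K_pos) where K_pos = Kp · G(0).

K_pos = Kp · G(0) = 36 × 3 = 108. e_ss = 1/(1 + 108) = 0.0092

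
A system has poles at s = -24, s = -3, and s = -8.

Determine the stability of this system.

All poles are in the left half-plane. System is stable.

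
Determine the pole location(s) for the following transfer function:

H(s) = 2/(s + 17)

Pole is where denominator = 0: s + 17 = 0, so s = -17.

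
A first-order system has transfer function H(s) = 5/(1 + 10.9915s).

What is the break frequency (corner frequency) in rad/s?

Corner frequency = 1/τ = 1/10.9915 = 0.091 rad/s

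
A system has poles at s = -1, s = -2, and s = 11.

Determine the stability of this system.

Pole(s) at s = 11 are not in the left half-plane. System is unstable.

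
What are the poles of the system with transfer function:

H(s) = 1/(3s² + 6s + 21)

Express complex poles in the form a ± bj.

Discriminant = 6² - 4×3×21 = 36 - 252 = -216 < 0, so the poles are a complex conjugate pair s = (-6 ± j√216)/(2×3). Real part = -6/(2×3) = -6/6 = -1; imaginary part = ±√216/(2×3) ≈ 2.4495. Poles: s = -1 ± 2.4495j.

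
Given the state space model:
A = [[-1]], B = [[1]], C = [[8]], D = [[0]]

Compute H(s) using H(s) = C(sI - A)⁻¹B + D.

(sI - A)⁻¹ = 1/(s + 1). H(s) = 8 × 1/(s + 1) + 0 = 8/(s + 1).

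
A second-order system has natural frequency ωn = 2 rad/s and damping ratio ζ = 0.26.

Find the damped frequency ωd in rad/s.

ωd = ωn√(1 - ζ²) = 2√(1 - 0.26²) = 1.93 rad/s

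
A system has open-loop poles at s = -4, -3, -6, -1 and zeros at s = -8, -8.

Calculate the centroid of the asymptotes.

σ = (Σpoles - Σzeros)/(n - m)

σ = (Σpoles - Σzeros)/(n - m) = (-14 - (-16))/(4 - 2) = 2/2 = 1.0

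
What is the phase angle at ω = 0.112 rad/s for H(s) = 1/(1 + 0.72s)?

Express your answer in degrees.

Phase = -arctan(ωτ) = -arctan(0.112 × 0.72) = -4.6°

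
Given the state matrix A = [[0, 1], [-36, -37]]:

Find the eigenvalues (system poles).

det(A - λI) = λ² - (-37)λ + 36 = (λ - (-1))(λ - (-36)). Eigenvalues: -1, -36.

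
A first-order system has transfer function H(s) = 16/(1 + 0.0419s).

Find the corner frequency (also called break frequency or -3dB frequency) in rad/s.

Corner frequency = 1/τ = 1/0.0419 = 23.866 rad/s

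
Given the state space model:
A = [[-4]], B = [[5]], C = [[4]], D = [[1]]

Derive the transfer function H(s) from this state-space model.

(sI - A)⁻¹ = 1/(s + 4). H(s) = 4×5/(s + 4) + 1 = (s + 24)/(s + 4).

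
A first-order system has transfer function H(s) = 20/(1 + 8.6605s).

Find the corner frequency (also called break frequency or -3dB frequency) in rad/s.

Corner frequency = 1/τ = 1/8.6605 = 0.115 rad/s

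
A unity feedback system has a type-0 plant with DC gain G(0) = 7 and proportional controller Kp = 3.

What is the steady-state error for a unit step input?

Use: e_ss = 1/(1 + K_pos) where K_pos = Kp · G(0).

K_pos = Kp · G(0) = 3 × 7 = 21. e_ss = 1/(1 + 21) = 0.0455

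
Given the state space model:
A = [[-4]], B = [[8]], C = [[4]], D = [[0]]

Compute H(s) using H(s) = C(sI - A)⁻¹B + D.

(sI - A)⁻¹ = 1/(s + 4). H(s) = 4 × 8/(s + 4) + 0 = 32/(s + 4).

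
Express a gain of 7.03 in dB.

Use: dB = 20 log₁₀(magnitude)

dB = 20 log₁₀(7.03) = 16.9 dB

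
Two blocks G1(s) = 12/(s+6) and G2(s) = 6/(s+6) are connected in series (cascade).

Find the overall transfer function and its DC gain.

Series: multiply transfer functions. G_eq = 12/(s+6) × 6/(s+6) = 72/((s+6)(s+6)). DC gain = 72/(6×6) = 2.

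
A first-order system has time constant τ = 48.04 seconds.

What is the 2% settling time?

For first-order system, 2% settling time ≈ 4τ = 4 × 48.04 = 192.16 s.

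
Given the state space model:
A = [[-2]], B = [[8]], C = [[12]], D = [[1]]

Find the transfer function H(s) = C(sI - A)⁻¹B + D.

(sI - A)⁻¹ = 1/(s + 2). H(s) = 12×8/(s + 2) + 1 = (s + 98)/(s + 2).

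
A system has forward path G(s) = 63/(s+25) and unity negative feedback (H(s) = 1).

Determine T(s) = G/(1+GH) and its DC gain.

T(s) = G/(1+GH) = [63/(s+25)] / [1 + 63/(s+25)] = 63/(s+25+63) = 63/(s+88). DC gain = 63/88 = 0.7159.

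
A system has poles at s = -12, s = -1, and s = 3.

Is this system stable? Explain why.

Pole(s) at s = 3 are not in the left half-plane. System is unstable.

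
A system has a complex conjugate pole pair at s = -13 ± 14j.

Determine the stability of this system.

Real part of poles is -13 (< 0, left half-plane). Stable.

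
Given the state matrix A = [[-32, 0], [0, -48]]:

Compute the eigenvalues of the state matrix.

For diagonal matrix, eigenvalues are diagonal entries: λ₁ = -32, λ₂ = -48.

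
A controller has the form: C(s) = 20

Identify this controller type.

This is a Proportional (P) controller.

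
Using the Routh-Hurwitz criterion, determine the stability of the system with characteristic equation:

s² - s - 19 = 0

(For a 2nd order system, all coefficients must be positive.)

Coefficients: 1, -1, -19. b=-1, c=-19 not positive, so system is unstable.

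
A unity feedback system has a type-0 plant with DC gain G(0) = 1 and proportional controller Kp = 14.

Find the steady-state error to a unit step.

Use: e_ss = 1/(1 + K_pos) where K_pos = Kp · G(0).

K_pos = Kp · G(0) = 14 × 1 = 14. e_ss = 1/(1 + 14) = 0.0667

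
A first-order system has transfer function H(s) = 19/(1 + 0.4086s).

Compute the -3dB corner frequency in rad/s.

Corner frequency = 1/τ = 1/0.4086 = 2.447 rad/s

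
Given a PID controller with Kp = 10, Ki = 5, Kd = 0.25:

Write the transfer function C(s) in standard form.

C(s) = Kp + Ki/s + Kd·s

Substituting values: C(s) = 10 + 5/s + 0.25s = (0.25s² + 10s + 5)/s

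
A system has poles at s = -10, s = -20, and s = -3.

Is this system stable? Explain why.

All poles are in the left half-plane. System is stable.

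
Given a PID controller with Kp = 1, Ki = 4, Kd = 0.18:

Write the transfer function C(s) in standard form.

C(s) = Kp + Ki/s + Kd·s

Substituting values: C(s) = 1 + 4/s + 0.18s = (0.18s² + s + 4)/s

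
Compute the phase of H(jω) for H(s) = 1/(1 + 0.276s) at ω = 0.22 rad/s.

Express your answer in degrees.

Phase = -arctan(ωτ) = -arctan(0.22 × 0.276) = -3.5°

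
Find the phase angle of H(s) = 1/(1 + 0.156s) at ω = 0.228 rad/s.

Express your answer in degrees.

Phase = -arctan(ωτ) = -arctan(0.228 × 0.156) = -2.0°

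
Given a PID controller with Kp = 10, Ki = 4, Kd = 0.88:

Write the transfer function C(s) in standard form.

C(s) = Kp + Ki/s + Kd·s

Substituting values: C(s) = 10 + 4/s + 0.88s = (0.88s² + 10s + 4)/s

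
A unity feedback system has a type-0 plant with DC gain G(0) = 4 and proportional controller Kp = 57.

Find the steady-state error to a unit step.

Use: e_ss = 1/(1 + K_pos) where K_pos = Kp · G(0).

K_pos = Kp · G(0) = 57 × 4 = 228. e_ss = 1/(1 + 228) = 0.0044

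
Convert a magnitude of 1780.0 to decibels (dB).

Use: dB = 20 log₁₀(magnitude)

dB = 20 log₁₀(1780.0) = 65.0 dB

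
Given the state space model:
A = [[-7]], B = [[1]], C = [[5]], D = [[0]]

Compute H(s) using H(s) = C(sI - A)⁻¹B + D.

(sI - A)⁻¹ = 1/(s + 7). H(s) = 5 × 1/(s + 7) + 0 = 5/(s + 7).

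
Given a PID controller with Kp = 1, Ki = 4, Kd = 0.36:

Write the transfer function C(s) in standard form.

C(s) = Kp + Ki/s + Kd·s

Substituting values: C(s) = 1 + 4/s + 0.36s = (0.36s² + s + 4)/s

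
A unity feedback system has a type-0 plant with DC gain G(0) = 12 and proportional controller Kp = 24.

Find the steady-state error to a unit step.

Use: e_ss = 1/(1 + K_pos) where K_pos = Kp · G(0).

K_pos = Kp · G(0) = 24 × 12 = 288. e_ss = 1/(1 + 288) = 0.0035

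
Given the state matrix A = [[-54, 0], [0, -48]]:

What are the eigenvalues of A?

For diagonal matrix, eigenvalues are diagonal entries: λ₁ = -54, λ₂ = -48.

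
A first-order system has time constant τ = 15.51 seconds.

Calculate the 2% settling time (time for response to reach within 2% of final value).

For first-order system, 2% settling time ≈ 4τ = 4 × 15.51 = 62.04 s.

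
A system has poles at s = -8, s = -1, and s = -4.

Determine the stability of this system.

All poles are in the left half-plane. System is stable.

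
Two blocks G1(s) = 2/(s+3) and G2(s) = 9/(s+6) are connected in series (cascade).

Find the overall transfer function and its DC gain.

Series: multiply transfer functions. G_eq = 2/(s+3) × 9/(s+6) = 18/((s+3)(s+6)). DC gain = 18/(3×6) = 1.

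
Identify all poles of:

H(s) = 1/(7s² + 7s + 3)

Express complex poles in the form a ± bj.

Discriminant = 7² - 4×7×3 = 49 - 84 = -35 < 0, so the poles are a complex conjugate pair s = (-7 ± j√35)/(2×7). Real part = -7/(2×7) = -7/14 = -0.5; imaginary part = ±√35/(2×7) ≈ 0.4226. Poles: s = -0.5 ± 0.4226j.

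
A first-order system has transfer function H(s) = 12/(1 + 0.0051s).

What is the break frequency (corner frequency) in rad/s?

Corner frequency = 1/τ = 1/0.0051 = 196.078 rad/s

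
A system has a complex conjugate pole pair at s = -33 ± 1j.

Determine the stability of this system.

Real part of poles is -33 (< 0, left half-plane). Stable.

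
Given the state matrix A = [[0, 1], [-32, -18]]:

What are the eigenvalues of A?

det(A - λI) = λ² - (-18)λ + 32 = (λ - (-2))(λ - (-16)). Eigenvalues: -2, -16.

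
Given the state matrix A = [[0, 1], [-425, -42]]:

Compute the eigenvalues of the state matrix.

det(A - λI) = λ² - (-42)λ + 425 = (λ - (-25))(λ - (-17)). Eigenvalues: -25, -17.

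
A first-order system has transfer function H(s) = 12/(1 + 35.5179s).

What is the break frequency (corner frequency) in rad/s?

Corner frequency = 1/τ = 1/35.5179 = 0.028 rad/s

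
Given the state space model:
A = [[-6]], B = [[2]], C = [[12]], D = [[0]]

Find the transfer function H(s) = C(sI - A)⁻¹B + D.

(sI - A)⁻¹ = 1/(s + 6). H(s) = 12 × 2/(s + 6) + 0 = 24/(s + 6).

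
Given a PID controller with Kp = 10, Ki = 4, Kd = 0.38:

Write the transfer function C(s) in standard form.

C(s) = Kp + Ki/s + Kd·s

Substituting values: C(s) = 10 + 4/s + 0.38s = (0.38s² + 10s + 4)/s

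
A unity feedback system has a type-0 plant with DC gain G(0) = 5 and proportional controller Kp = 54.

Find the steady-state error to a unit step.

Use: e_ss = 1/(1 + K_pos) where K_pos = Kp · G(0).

K_pos = Kp · G(0) = 54 × 5 = 270. e_ss = 1/(1 + 270) = 0.0037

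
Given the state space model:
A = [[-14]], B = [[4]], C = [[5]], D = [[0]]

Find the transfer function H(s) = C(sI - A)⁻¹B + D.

(sI - A)⁻¹ = 1/(s + 14). H(s) = 5 × 4/(s + 14) + 0 = 20/(s + 14).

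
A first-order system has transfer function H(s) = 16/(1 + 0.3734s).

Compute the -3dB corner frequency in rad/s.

Corner frequency = 1/τ = 1/0.3734 = 2.678 rad/s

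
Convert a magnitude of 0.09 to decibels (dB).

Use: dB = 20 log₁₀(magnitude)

dB = 20 log₁₀(0.09) = -20.9 dB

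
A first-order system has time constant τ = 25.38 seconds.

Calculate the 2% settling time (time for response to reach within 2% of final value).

For first-order system, 2% settling time ≈ 4τ = 4 × 25.38 = 101.52 s.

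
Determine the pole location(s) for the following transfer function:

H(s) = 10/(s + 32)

Pole is where denominator = 0: s + 32 = 0, so s = -32.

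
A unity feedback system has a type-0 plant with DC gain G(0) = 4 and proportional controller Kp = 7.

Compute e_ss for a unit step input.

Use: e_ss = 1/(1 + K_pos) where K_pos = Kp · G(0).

K_pos = Kp · G(0) = 7 × 4 = 28. e_ss = 1/(1 + 28) = 0.0345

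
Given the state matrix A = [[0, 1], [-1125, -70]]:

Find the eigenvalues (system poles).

det(A - λI) = λ² - (-70)λ + 1125 = (λ - (-45))(λ - (-25)). Eigenvalues: -45, -25.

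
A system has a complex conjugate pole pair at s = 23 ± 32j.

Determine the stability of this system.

Real part of poles is 23 (> 0, right half-plane). Unstable.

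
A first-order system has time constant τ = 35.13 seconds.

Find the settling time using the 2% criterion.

For first-order system, 2% settling time ≈ 4τ = 4 × 35.13 = 140.52 s.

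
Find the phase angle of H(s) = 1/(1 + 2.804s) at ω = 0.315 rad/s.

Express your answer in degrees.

Phase = -arctan(ωτ) = -arctan(0.315 × 2.804) = -41.5°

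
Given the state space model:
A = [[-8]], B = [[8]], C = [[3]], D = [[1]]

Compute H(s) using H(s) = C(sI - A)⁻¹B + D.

(sI - A)⁻¹ = 1/(s + 8). H(s) = 3×8/(s + 8) + 1 = (s + 32)/(s + 8).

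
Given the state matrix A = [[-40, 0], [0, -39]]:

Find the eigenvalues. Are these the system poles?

For diagonal matrix, eigenvalues are diagonal entries: λ₁ = -40, λ₂ = -39. Eigenvalues of A = system poles.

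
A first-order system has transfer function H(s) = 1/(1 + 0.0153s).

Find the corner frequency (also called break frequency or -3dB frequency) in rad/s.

Corner frequency = 1/τ = 1/0.0153 = 65.359 rad/s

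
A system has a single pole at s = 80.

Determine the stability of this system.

Pole at s = 80 is in the right half-plane. Unstable.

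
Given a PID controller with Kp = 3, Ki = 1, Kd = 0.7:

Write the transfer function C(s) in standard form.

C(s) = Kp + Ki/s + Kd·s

Substituting values: C(s) = 3 + 1/s + 0.7s = (0.7s² + 3s + 1)/s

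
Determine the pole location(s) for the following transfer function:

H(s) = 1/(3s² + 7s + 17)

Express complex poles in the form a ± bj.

Discriminant = 7² - 4×3×17 = 49 - 204 = -155 < 0, so the poles are a complex conjugate pair s = (-7 ± j√155)/(2×3). Real part = -7/(2×3) = -7/6 ≈ -1.1667; imaginary part = ±√155/(2×3) ≈ 2.0750. Poles: s = -1.1667 ± 2.0750j.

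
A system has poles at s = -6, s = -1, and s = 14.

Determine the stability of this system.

Pole(s) at s = 14 are not in the left half-plane. System is unstable.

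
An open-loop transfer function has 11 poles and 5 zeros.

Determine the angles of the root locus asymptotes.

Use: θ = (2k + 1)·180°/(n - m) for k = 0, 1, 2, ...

n - m = 11 - 5 = 6. Angles: θk = (2k + 1)·180°/6 = 30°, 90°, 150°, 210°, 270°, 330°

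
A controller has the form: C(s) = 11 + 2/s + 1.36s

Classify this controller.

This is a Proportional-Integral-Derivative (PID) controller.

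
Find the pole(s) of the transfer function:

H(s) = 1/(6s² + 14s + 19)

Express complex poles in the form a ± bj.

Discriminant = 14² - 4×6×19 = 196 - 456 = -260 < 0, so the poles are a complex conjugate pair s = (-14 ± j√260)/(2×6). Real part = -14/(2×6) = -14/12 ≈ -1.1667; imaginary part = ±√260/(2×6) ≈ 1.3437. Poles: s = -1.1667 ± 1.3437j.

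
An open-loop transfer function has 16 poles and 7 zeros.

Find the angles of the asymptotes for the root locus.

n - m = 16 - 7 = 9. Angles: θk = (2k + 1)·180°/9 = 20°, 60°, 100°, 140°, 180°, 220°, 260°, 300°, 340°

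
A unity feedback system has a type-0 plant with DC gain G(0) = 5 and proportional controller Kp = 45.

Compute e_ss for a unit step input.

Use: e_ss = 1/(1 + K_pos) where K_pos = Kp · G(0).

K_pos = Kp · G(0) = 45 × 5 = 225. e_ss = 1/(1 + 225) = 0.0044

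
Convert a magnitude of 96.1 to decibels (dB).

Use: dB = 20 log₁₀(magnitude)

dB = 20 log₁₀(96.1) = 39.7 dB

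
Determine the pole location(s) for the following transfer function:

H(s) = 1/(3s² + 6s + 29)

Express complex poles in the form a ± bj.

Discriminant = 6² - 4×3×29 = 36 - 348 = -312 < 0, so the poles are a complex conjugate pair s = (-6 ± j√312)/(2×3). Real part = -6/(2×3) = -6/6 = -1; imaginary part = ±√312/(2×3) ≈ 2.9439. Poles: s = -1 ± 2.9439j.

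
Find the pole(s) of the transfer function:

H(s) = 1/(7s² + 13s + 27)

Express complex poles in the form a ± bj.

Discriminant = 13² - 4×7×27 = 169 - 756 = -587 < 0, so the poles are a complex conjugate pair s = (-13 ± j√587)/(2×7). Real part = -13/(2×7) = -13/14 ≈ -0.9286; imaginary part = ±√587/(2×7) ≈ 1.7306. Poles: s = -0.9286 ± 1.7306j.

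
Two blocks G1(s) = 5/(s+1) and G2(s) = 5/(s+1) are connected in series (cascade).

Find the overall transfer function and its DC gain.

Series: multiply transfer functions. G_eq = 5/(s+1) × 5/(s+1) = 25/((s+1)(s+1)). DC gain = 25/(1×1) = 25.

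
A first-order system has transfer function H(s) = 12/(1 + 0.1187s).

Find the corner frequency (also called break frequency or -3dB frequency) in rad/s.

Corner frequency = 1/τ = 1/0.1187 = 8.425 rad/s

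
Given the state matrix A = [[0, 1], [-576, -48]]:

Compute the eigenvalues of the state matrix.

det(A - λI) = λ² - (-48)λ + 576 = (λ - (-24))(λ - (-24)). Eigenvalues: -24, -24.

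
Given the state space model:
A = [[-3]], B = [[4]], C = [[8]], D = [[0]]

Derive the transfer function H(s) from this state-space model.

(sI - A)⁻¹ = 1/(s + 3). H(s) = 8 × 4/(s + 3) + 0 = 32/(s + 3).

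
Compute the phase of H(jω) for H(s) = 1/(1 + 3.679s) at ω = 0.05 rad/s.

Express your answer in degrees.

Phase = -arctan(ωτ) = -arctan(0.05 × 3.679) = -10.4°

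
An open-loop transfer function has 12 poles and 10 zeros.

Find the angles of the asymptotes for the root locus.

n - m = 12 - 10 = 2. Angles: θk = (2k + 1)·180°/2 = 90°, 270°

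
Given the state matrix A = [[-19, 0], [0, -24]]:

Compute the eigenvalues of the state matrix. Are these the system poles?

For diagonal matrix, eigenvalues are diagonal entries: λ₁ = -19, λ₂ = -24. Eigenvalues of A = system poles.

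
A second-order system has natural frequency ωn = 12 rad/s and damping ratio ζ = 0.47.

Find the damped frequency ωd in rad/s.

ωd = ωn√(1 - ζ²) = 12√(1 - 0.47²) = 10.59 rad/s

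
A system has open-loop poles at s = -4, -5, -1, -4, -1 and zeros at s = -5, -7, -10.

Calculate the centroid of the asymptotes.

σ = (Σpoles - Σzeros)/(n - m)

σ = (Σpoles - Σzeros)/(n - m) = (-15 - (-22))/(5 - 3) = 7/2 = 3.5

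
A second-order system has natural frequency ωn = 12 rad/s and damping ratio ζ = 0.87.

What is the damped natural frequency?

ωd = ωn√(1 - ζ²) = 12√(1 - 0.87²) = 5.92 rad/s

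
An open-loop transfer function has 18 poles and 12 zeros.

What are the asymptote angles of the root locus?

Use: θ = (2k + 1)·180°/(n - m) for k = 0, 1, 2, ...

n - m = 18 - 12 = 6. Angles: θk = (2k + 1)·180°/6 = 30°, 90°, 150°, 210°, 270°, 330°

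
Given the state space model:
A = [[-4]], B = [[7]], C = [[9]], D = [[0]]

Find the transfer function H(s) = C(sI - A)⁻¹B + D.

(sI - A)⁻¹ = 1/(s + 4). H(s) = 9 × 7/(s + 4) + 0 = 63/(s + 4).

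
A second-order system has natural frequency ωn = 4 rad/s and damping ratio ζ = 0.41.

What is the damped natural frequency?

ωd = ωn√(1 - ζ²) = 4√(1 - 0.41²) = 3.65 rad/s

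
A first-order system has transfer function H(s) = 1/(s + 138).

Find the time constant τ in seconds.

For H(s) = 1/(s + 1/τ), the pole is at -1/τ = -138, so τ = 1/138 = 0.0072 s.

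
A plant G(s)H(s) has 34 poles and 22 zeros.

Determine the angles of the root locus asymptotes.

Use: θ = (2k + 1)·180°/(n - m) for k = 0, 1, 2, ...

n - m = 34 - 22 = 12. Angles: θk = (2k + 1)·180°/12 = 15°, 45°, 75°, 105°, 135°, 165°, 195°, 225°, 255°, 285°, 315°, 345°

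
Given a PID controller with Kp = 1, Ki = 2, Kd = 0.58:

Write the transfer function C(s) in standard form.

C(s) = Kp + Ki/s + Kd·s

Substituting values: C(s) = 1 + 2/s + 0.58s = (0.58s² + s + 2)/s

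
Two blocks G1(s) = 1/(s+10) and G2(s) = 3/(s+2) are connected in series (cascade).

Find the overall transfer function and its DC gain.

Series: multiply transfer functions. G_eq = 1/(s+10) × 3/(s+2) = 3/((s+10)(s+2)). DC gain = 3/(10×2) = 0.15.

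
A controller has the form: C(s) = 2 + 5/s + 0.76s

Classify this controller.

This is a Proportional-Integral-Derivative (PID) controller.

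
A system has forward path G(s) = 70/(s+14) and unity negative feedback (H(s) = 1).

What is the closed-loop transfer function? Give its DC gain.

T(s) = G/(1+GH) = [70/(s+14)] / [1 + 70/(s+14)] = 70/(s+14+70) = 70/(s+84). DC gain = 70/84 = 0.8333.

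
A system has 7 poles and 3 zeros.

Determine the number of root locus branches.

Root locus has n branches where n = number of poles = 7.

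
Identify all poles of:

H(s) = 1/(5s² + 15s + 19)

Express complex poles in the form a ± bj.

Discriminant = 15² - 4×5×19 = 225 - 380 = -155 < 0, so the poles are a complex conjugate pair s = (-15 ± j√155)/(2×5). Real part = -15/(2×5) = -15/10 = -1.5; imaginary part = ±√155/(2×5) ≈ 1.2450. Poles: s = -1.5 ± 1.2450j.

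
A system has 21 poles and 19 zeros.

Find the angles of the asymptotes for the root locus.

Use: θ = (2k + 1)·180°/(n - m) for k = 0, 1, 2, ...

n - m = 21 - 19 = 2. Angles: θk = (2k + 1)·180°/2 = 90°, 270°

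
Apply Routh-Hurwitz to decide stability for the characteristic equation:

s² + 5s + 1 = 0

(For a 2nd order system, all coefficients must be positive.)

Coefficients: 1, 5, 1. All positive, so system is stable.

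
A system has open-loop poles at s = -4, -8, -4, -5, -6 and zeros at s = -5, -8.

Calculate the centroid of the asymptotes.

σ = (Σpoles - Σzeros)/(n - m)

σ = (Σpoles - Σzeros)/(n - m) = (-27 - (-13))/(5 - 2) = -14/3 = -4.67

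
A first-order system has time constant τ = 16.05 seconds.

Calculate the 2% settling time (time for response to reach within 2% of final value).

For first-order system, 2% settling time ≈ 4τ = 4 × 16.05 = 64.2 s.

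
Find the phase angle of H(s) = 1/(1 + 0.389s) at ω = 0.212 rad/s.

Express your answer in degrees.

Phase = -arctan(ωτ) = -arctan(0.212 × 0.389) = -4.7°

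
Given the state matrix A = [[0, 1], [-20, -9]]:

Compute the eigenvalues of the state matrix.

det(A - λI) = λ² - (-9)λ + 20 = (λ - (-5))(λ - (-4)). Eigenvalues: -5, -4.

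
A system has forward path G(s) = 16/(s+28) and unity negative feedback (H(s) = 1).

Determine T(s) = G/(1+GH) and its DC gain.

T(s) = G/(1+GH) = [16/(s+28)] / [1 + 16/(s+28)] = 16/(s+28+16) = 16/(s+44). DC gain = 16/44 = 0.3636.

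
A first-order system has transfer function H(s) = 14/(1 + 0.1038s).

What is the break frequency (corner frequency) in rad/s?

Corner frequency = 1/τ = 1/0.1038 = 9.634 rad/s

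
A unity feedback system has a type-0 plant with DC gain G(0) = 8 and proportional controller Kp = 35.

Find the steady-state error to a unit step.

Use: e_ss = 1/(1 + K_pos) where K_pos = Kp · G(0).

K_pos = Kp · G(0) = 35 × 8 = 280. e_ss = 1/(1 + 280) = 0.0036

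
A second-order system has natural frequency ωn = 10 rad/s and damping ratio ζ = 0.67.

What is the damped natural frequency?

ωd = ωn√(1 - ζ²) = 10√(1 - 0.67²) = 7.42 rad/s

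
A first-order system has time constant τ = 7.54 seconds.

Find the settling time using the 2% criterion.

For first-order system, 2% settling time ≈ 4τ = 4 × 7.54 = 30.16 s.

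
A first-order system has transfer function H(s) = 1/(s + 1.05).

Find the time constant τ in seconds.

For H(s) = 1/(s + 1/τ), the pole is at -1/τ = -1.05, so τ = 1/1.05 = 0.9524 s.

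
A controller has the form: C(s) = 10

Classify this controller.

This is a Proportional (P) controller.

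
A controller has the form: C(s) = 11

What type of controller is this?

This is a Proportional (P) controller.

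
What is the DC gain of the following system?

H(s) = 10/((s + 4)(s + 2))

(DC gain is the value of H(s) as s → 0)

DC gain = H(0) = 10/(4 × 2) = 10/8 = 1.25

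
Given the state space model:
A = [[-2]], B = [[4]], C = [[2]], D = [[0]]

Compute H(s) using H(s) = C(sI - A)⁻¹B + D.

(sI - A)⁻¹ = 1/(s + 2). H(s) = 2 × 4/(s + 2) + 0 = 8/(s + 2).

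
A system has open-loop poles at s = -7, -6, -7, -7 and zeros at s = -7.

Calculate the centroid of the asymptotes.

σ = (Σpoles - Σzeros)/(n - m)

σ = (Σpoles - Σzeros)/(n - m) = (-27 - (-7))/(4 - 1) = -20/3 = -6.67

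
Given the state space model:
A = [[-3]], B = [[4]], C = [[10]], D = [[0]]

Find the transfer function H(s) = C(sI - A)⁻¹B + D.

(sI - A)⁻¹ = 1/(s + 3). H(s) = 10 × 4/(s + 3) + 0 = 40/(s + 3).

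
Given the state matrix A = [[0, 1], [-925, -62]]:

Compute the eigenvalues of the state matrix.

det(A - λI) = λ² - (-62)λ + 925 = (λ - (-25))(λ - (-37)). Eigenvalues: -25, -37.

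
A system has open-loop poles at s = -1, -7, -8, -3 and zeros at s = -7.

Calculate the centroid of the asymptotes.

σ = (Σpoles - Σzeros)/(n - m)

σ = (Σpoles - Σzeros)/(n - m) = (-19 - (-7))/(4 - 1) = -12/3 = -4.0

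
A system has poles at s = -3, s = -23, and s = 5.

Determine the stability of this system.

Pole(s) at s = 5 are not in the left half-plane. System is unstable.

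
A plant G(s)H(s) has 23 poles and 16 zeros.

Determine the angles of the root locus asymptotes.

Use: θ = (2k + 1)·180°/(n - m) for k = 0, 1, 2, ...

n - m = 23 - 16 = 7. Angles: θk = (2k + 1)·180°/7 = 25.71°, 77.14°, 128.57°, 180°, 231.43°, 282.86°, 334.29°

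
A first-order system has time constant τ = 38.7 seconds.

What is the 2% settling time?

For first-order system, 2% settling time ≈ 4τ = 4 × 38.7 = 154.8 s.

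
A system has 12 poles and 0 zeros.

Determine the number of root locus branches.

Root locus has n branches where n = number of poles = 12.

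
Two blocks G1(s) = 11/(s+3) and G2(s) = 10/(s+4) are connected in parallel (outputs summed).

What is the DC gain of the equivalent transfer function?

Parallel: G_eq = G1 + G2. DC gain = G1(0) + G2(0) = 11/3 + 10/4 = 3.6667 + 2.5 = 6.1667.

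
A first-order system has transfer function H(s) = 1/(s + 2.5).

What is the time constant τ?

For H(s) = 1/(s + 1/τ), the pole is at -1/τ = -2.5, so τ = 1/2.5 = 0.4 s.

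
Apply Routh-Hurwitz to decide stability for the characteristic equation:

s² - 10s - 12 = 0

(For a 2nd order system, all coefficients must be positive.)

Coefficients: 1, -10, -12. b=-10, c=-12 not positive, so system is unstable.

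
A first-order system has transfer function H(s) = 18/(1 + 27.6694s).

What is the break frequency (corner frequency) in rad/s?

Corner frequency = 1/τ = 1/27.6694 = 0.036 rad/s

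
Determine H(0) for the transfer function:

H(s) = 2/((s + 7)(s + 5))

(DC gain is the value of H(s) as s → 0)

DC gain = H(0) = 2/(7 × 5) = 2/35 = 0.0571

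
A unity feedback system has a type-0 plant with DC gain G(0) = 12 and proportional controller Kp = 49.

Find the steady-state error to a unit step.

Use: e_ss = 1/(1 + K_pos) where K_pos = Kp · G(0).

K_pos = Kp · G(0) = 49 × 12 = 588. e_ss = 1/(1 + 588) = 0.0017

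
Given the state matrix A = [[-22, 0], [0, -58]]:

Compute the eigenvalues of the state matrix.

For diagonal matrix, eigenvalues are diagonal entries: λ₁ = -22, λ₂ = -58.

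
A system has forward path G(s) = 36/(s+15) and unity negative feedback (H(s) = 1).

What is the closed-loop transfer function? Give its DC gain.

T(s) = G/(1+GH) = [36/(s+15)] / [1 + 36/(s+15)] = 36/(s+15+36) = 36/(s+51). DC gain = 36/51 = 0.7059.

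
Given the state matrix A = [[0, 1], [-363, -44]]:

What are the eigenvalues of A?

det(A - λI) = λ² - (-44)λ + 363 = (λ - (-33))(λ - (-11)). Eigenvalues: -33, -11.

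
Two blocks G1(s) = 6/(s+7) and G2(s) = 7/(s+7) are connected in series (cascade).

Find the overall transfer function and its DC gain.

Series: multiply transfer functions. G_eq = 6/(s+7) × 7/(s+7) = 42/((s+7)(s+7)). DC gain = 42/(7×7) = 0.8571.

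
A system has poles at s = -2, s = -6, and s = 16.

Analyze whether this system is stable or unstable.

Pole(s) at s = 16 are not in the left half-plane. System is unstable.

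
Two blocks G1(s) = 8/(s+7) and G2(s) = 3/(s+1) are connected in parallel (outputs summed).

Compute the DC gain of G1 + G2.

Parallel: G_eq = G1 + G2. DC gain = G1(0) + G2(0) = 8/7 + 3/1 = 1.1429 + 3 = 4.1429.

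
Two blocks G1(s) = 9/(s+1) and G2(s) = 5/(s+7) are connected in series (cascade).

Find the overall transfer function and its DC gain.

Series: multiply transfer functions. G_eq = 9/(s+1) × 5/(s+7) = 45/((s+1)(s+7)). DC gain = 45/(1×7) = 6.4286.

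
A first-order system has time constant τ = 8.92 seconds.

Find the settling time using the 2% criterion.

For first-order system, 2% settling time ≈ 4τ = 4 × 8.92 = 35.68 s.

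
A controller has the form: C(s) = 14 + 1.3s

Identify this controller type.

This is a Proportional-Derivative (PD) controller.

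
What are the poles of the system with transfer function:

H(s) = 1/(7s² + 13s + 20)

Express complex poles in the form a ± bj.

Discriminant = 13² - 4×7×20 = 169 - 560 = -391 < 0, so the poles are a complex conjugate pair s = (-13 ± j√391)/(2×7). Real part = -13/(2×7) = -13/14 ≈ -0.9286; imaginary part = ±√391/(2×7) ≈ 1.4124. Poles: s = -0.9286 ± 1.4124j.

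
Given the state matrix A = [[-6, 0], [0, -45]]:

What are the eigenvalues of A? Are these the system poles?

For diagonal matrix, eigenvalues are diagonal entries: λ₁ = -6, λ₂ = -45. Eigenvalues of A = system poles.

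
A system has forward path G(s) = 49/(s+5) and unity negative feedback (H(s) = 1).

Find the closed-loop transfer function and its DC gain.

T(s) = G/(1+GH) = [49/(s+5)] / [1 + 49/(s+5)] = 49/(s+5+49) = 49/(s+54). DC gain = 49/54 = 0.9074.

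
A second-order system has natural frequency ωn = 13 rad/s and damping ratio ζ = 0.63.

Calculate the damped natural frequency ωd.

ωd = ωn√(1 - ζ²) = 13√(1 - 0.63²) = 10.1 rad/s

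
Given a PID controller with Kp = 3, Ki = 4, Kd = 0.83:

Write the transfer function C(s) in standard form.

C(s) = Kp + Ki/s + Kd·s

Substituting values: C(s) = 3 + 4/s + 0.83s = (0.83s² + 3s + 4)/s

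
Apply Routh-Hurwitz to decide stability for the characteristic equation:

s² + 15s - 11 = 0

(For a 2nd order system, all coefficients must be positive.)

Coefficients: 1, 15, -11. c=-11 not positive, so system is unstable.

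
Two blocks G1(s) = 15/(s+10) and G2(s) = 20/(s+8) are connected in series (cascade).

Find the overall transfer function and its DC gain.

Series: multiply transfer functions. G_eq = 15/(s+10) × 20/(s+8) = 300/((s+10)(s+8)). DC gain = 300/(10×8) = 3.75.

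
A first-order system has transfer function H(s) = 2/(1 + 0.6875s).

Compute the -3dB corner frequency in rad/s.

Corner frequency = 1/τ = 1/0.6875 = 1.455 rad/s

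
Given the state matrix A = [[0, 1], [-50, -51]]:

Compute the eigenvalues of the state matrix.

det(A - λI) = λ² - (-51)λ + 50 = (λ - (-1))(λ - (-50)). Eigenvalues: -1, -50.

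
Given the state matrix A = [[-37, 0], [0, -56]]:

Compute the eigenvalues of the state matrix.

For diagonal matrix, eigenvalues are diagonal entries: λ₁ = -37, λ₂ = -56.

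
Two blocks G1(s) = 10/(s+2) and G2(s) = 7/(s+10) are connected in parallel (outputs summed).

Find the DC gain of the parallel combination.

Parallel: G_eq = G1 + G2. DC gain = G1(0) + G2(0) = 10/2 + 7/10 = 5 + 0.7 = 5.7.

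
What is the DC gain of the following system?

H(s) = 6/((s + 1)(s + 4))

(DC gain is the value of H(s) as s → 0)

DC gain = H(0) = 6/(1 × 4) = 6/4 = 1.5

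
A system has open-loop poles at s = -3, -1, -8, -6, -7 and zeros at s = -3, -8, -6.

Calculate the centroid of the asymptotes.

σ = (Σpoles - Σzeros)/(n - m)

σ = (Σpoles - Σzeros)/(n - m) = (-25 - (-17))/(5 - 3) = -8/2 = -4.0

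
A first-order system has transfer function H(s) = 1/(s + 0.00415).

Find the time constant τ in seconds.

For H(s) = 1/(s + 1/τ), the pole is at -1/τ = -0.00415, so τ = 1/0.00415 = 241 s.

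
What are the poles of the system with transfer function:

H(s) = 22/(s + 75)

Pole is where denominator = 0: s + 75 = 0, so s = -75.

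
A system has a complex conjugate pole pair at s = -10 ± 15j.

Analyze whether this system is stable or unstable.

Real part of poles is -10 (< 0, left half-plane). Stable.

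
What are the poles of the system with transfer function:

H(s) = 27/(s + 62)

Pole is where denominator = 0: s + 62 = 0, so s = -62.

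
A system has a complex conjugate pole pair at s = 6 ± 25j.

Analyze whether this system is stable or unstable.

Real part of poles is 6 (> 0, right half-plane). Unstable.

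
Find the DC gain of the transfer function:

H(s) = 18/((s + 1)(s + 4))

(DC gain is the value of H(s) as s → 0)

DC gain = H(0) = 18/(1 × 4) = 18/4 = 4.5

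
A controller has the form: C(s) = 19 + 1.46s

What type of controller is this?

This is a Proportional-Derivative (PD) controller.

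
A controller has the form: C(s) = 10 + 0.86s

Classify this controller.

This is a Proportional-Derivative (PD) controller.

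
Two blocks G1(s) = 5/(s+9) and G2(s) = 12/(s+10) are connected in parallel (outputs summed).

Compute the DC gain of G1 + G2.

Parallel: G_eq = G1 + G2. DC gain = G1(0) + G2(0) = 5/9 + 12/10 = 0.5556 + 1.2 = 1.7556.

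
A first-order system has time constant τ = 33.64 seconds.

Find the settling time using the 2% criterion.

For first-order system, 2% settling time ≈ 4τ = 4 × 33.64 = 134.56 s.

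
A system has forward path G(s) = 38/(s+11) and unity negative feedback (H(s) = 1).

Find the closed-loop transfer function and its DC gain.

T(s) = G/(1+GH) = [38/(s+11)] / [1 + 38/(s+11)] = 38/(s+11+38) = 38/(s+49). DC gain = 38/49 = 0.7755.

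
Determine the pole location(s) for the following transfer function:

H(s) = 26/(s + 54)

Pole is where denominator = 0: s + 54 = 0, so s = -54.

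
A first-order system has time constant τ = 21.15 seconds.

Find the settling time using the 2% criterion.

For first-order system, 2% settling time ≈ 4τ = 4 × 21.15 = 84.6 s.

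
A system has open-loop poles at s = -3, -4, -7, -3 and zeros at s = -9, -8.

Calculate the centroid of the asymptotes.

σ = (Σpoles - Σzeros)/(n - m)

σ = (Σpoles - Σzeros)/(n - m) = (-17 - (-17))/(4 - 2) = 0/2 = 0.0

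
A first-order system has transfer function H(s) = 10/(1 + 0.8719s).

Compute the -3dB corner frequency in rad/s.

Corner frequency = 1/τ = 1/0.8719 = 1.147 rad/s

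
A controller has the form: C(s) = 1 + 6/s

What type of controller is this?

This is a Proportional-Integral (PI) controller.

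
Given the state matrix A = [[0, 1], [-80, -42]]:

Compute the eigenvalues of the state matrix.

det(A - λI) = λ² - (-42)λ + 80 = (λ - (-40))(λ - (-2)). Eigenvalues: -40, -2.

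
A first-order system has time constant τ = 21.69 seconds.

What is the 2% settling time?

For first-order system, 2% settling time ≈ 4τ = 4 × 21.69 = 86.76 s.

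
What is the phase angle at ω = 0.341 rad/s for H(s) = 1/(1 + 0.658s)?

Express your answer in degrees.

Phase = -arctan(ωτ) = -arctan(0.341 × 0.658) = -12.6°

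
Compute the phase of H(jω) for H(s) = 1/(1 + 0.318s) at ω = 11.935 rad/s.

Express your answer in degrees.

Phase = -arctan(ωτ) = -arctan(11.935 × 0.318) = -75.2°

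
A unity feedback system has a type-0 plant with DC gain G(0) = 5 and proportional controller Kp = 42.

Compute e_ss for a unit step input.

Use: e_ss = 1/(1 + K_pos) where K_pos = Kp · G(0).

K_pos = Kp · G(0) = 42 × 5 = 210. e_ss = 1/(1 + 210) = 0.0047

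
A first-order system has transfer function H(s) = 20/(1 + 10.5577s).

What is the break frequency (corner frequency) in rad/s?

Corner frequency = 1/τ = 1/10.5577 = 0.095 rad/s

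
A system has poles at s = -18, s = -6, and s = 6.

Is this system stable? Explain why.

Pole(s) at s = 6 are not in the left half-plane. System is unstable.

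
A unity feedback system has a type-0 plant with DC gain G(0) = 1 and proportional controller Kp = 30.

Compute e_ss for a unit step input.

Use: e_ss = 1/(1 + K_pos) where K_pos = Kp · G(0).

K_pos = Kp · G(0) = 30 × 1 = 30. e_ss = 1/(1 + 30) = 0.0323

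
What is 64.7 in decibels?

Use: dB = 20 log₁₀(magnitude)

dB = 20 log₁₀(64.7) = 36.2 dB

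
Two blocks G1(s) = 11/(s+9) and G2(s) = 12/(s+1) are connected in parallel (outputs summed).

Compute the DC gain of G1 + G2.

Parallel: G_eq = G1 + G2. DC gain = G1(0) + G2(0) = 11/9 + 12/1 = 1.2222 + 12 = 13.2222.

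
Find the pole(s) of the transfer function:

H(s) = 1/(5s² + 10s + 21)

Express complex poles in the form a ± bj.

Discriminant = 10² - 4×5×21 = 100 - 420 = -320 < 0, so the poles are a complex conjugate pair s = (-10 ± j√320)/(2×5). Real part = -10/(2×5) = -10/10 = -1; imaginary part = ±√320/(2×5) ≈ 1.7889. Poles: s = -1 ± 1.7889j.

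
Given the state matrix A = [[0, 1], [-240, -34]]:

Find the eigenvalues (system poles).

det(A - λI) = λ² - (-34)λ + 240 = (λ - (-10))(λ - (-24)). Eigenvalues: -10, -24.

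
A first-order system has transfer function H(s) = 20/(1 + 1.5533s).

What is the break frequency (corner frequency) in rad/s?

Corner frequency = 1/τ = 1/1.5533 = 0.644 rad/s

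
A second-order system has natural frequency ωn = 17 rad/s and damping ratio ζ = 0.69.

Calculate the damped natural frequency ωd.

ωd = ωn√(1 - ζ²) = 17√(1 - 0.69²) = 12.3 rad/s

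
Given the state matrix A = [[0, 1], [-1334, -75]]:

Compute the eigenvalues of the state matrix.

det(A - λI) = λ² - (-75)λ + 1334 = (λ - (-29))(λ - (-46)). Eigenvalues: -29, -46.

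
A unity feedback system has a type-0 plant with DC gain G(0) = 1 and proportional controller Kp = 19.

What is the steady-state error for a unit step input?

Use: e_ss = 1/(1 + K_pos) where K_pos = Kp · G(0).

K_pos = Kp · G(0) = 19 × 1 = 19. e_ss = 1/(1 + 19) = 0.05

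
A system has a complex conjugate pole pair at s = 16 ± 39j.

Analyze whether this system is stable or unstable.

Real part of poles is 16 (> 0, right half-plane). Unstable.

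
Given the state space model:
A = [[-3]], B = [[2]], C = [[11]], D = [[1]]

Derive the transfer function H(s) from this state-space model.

(sI - A)⁻¹ = 1/(s + 3). H(s) = 11×2/(s + 3) + 1 = (s + 25)/(s + 3).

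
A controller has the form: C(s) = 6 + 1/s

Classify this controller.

This is a Proportional-Integral (PI) controller.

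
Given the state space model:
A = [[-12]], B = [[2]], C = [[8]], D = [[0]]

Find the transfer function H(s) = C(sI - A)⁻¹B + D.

(sI - A)⁻¹ = 1/(s + 12). H(s) = 8 × 2/(s + 12) + 0 = 16/(s + 12).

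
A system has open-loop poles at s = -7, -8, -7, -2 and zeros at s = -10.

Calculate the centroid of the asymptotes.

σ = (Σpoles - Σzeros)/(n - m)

σ = (Σpoles - Σzeros)/(n - m) = (-24 - (-10))/(4 - 1) = -14/3 = -4.67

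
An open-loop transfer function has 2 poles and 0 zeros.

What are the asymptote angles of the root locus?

n - m = 2 - 0 = 2. Angles: θk = (2k + 1)·180°/2 = 90°, 270°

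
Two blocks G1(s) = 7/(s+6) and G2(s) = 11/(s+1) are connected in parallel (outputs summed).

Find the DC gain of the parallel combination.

Parallel: G_eq = G1 + G2. DC gain = G1(0) + G2(0) = 7/6 + 11/1 = 1.1667 + 11 = 12.1667.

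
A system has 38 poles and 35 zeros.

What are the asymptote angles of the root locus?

n - m = 38 - 35 = 3. Angles: θk = (2k + 1)·180°/3 = 60°, 180°, 300°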